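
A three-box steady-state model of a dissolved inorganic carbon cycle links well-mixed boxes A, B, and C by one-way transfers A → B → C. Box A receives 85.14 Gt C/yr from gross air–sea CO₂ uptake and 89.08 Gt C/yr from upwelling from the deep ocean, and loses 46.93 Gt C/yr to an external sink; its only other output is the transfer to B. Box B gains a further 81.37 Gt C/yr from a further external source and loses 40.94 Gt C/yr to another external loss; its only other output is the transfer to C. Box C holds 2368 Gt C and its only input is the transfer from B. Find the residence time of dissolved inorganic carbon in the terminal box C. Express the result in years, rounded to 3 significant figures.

Box A: F(A→B) = (85.14 + 89.08) − 46.93 = 127.29 Gt C/yr.
Box B: F(B→C) = (127.29 + 81.37) − 40.94 = 167.72 Gt C/yr.
Box C throughput = its input = 167.72 Gt C/yr; τ = 2368 / 167.72 = 14.12 yr.

14.1 yr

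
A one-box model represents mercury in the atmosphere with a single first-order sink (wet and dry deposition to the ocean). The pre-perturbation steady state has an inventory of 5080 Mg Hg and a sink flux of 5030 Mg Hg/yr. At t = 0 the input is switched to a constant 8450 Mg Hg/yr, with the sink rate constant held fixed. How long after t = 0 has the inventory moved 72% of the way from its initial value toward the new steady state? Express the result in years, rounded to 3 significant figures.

τ = M₀/F₀ = 5080/5030 = 1.010 yr.
The remaining gap fraction is e^(−t/τ); 72% covered ⇒ e^(−t/τ) = 0.280.
t = −τ ln(0.280) = 1.010 × 1.273 = 1.286 yr.

1.29 yr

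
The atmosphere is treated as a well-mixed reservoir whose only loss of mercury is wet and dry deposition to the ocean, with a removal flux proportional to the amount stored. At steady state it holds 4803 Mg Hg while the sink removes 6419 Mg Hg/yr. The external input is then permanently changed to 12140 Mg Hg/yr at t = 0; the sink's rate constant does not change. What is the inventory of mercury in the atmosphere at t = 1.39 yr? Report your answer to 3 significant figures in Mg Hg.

8420 Mg Hg

Residence time τ = M₀/F₀ = 0.7482 yr. The eventual steady state is M_∞ = M₀·(F₁/F₀) = 4803 × 12140/6419 = 9083.7 Mg Hg.
The anomaly ΔM(t) = M(t) − M_∞ decays as ΔM₀·e^(−t/τ) with ΔM₀ = 4803 − 9083.7 = −4281 Mg Hg.
At t = 1.39 yr, e^(−t/τ) = e^(−1.858) = 0.1560, so ΔM = −667.9 Mg Hg and M = 9083.7 − 667.9 = 8415.8 Mg Hg.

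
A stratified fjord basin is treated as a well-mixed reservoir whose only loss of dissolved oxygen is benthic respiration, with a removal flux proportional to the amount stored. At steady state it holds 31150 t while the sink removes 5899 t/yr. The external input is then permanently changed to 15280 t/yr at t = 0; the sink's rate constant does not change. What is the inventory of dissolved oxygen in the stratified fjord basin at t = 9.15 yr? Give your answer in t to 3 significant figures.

The sink rate constant is k = F₀/M₀ = 5899/31150 = 0.1894 yr⁻¹.
Solving dM/dt = F₁ − kM with M(0) = M₀ gives M(t) = F₁/k + (M₀ − F₁/k)·e^(−kt).
F₁/k = 15280/0.1894 = 80687 t; kt = 0.1894 × 9.15 = 1.733, e^(−kt) = 0.1768.
M(9.15) = 80687 + (31150 − 80687) × 0.1768 = 80687 − 8758 = 71929 t.

71900 t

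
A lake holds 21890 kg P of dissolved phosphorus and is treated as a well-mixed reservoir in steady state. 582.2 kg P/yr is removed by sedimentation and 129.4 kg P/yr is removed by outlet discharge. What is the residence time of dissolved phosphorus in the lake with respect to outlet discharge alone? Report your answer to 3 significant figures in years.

Residence time with respect to a single sink: τ = M / F_sink.
τ = 21890 / 129.4 = 169.2 yr.

169 yr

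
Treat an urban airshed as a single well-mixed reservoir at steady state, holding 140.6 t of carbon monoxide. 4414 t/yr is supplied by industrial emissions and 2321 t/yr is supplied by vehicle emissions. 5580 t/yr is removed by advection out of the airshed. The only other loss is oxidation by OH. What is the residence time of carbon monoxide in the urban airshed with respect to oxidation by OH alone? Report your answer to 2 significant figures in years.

At steady state ΣF_in = ΣF_out.
ΣF_in = 4414 + 2321 = 6735.0 t/yr.
Oxidation by OH flux = ΣF_in − (5580) = 6735.0 − 5580 = 1155 t/yr.
τ = M / F = 140.6 / 1155 = 0.1217 yr.

0.12 yr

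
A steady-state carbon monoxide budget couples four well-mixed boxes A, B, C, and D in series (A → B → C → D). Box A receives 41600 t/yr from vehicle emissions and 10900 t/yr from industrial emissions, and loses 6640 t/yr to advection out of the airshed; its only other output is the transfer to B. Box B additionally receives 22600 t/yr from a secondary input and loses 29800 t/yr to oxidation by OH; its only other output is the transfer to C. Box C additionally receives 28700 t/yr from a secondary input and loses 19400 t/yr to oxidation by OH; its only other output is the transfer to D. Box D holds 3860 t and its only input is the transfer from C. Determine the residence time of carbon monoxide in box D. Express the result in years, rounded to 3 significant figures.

0.0805 yr

Box A: F(A→B) = (41600 + 10900) − 6640 = 45860 t/yr.
Box B: F(B→C) = (45860 + 22600) − 29800 = 38660 t/yr.
Box C: F(C→D) = (38660 + 28700) − 19400 = 47960 t/yr.
Box D throughput = its input = 47960 t/yr; τ = 3860 / 47960 = 0.08048 yr.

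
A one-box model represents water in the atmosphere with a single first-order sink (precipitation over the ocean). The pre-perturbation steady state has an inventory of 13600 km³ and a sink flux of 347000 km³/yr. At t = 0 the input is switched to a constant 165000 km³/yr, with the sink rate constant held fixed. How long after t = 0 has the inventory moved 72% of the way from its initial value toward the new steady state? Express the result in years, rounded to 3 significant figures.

τ = M₀/F₀ = 13600/347000 = 0.03919 yr.
The remaining gap fraction is e^(−t/τ); 72% covered ⇒ e^(−t/τ) = 0.280.
t = −τ ln(0.280) = 0.03919 × 1.273 = 0.04989 yr.

0.0499 yr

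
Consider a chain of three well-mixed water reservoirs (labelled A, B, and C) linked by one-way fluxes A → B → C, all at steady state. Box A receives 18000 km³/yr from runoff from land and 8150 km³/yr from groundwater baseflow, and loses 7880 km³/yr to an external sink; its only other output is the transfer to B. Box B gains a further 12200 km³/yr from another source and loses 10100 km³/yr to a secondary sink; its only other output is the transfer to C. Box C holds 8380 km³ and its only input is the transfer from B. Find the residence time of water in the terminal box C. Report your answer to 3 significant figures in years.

0.411 yr

Box A: F(A→B) = (18000 + 8150) − 7880 = 18270 km³/yr.
Box B: F(B→C) = (18270 + 12200) − 10100 = 20370 km³/yr.
Box C throughput = its input = 20370 km³/yr; τ = 8380 / 20370 = 0.4114 yr.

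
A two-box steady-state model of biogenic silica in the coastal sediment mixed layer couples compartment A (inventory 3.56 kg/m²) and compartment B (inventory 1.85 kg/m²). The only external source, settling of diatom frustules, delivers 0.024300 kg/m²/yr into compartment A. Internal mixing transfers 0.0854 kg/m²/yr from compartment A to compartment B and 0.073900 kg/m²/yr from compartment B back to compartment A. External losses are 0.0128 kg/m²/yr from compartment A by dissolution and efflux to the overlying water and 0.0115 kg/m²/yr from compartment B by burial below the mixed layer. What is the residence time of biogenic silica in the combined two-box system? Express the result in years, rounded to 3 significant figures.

223 yr

Treat the two boxes together as one reservoir: the mixing fluxes between them are internal recycling, so τ = ΣM / Σ(external losses).
M_total = 3.56 + 1.85 = 5.4100 kg/m².
ΣF_external_out = 0.0128 + 0.0115 = 0.024300 kg/m²/yr.
τ = M_total / ΣF_ext = 5.4100 / 0.024300 = 222.6 yr.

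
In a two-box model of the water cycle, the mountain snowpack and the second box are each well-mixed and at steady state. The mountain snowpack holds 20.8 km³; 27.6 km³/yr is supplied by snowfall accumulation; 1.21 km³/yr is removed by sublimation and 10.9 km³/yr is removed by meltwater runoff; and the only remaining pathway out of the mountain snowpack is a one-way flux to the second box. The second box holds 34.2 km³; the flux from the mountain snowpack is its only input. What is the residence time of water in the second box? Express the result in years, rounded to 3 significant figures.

Balance the mountain snowpack: ΣF_in = 27.600 km³/yr.
Flux to the second box = ΣF_in − (1.21 + 10.9) = 15.490 km³/yr.
At steady state the output of the second box equals its input, 15.490 km³/yr.
τ = M / F = 34.2 / 15.490 = 2.208 yr.

2.21 yr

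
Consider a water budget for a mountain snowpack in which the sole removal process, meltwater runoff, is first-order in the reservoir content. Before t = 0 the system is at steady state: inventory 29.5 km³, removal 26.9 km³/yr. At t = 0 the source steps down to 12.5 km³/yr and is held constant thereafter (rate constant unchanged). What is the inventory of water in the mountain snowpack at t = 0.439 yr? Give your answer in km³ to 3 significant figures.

24.3 km³

The sink rate constant is k = F₀/M₀ = 26.9/29.5 = 0.9119 yr⁻¹.
Solving dM/dt = F₁ − kM with M(0) = M₀ gives M(t) = F₁/k + (M₀ − F₁/k)·e^(−kt).
F₁/k = 12.5/0.9119 = 13.708 km³; kt = 0.9119 × 0.439 = 0.4003, e^(−kt) = 0.6701.
M(0.439) = 13.708 + (29.5 − 13.708) × 0.6701 = 13.708 + 10.58 = 24.290 km³.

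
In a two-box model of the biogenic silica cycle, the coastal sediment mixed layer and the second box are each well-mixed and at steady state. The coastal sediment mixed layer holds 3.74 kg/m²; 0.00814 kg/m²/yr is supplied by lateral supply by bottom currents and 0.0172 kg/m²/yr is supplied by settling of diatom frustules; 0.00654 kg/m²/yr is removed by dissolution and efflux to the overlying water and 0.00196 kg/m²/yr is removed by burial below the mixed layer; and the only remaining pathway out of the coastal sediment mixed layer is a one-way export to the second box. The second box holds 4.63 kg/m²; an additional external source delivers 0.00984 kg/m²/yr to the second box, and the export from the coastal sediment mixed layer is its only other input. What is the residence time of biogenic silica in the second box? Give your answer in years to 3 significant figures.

Balance the coastal sediment mixed layer: ΣF_in = 0.00814 + 0.0172 = 0.025340 kg/m²/yr.
Export to the second box = ΣF_in − (0.00654 + 0.00196) = 0.016840 kg/m²/yr.
Total input to the second box = 0.016840 + 0.00984 = 0.026680 kg/m²/yr; at steady state this equals its total output.
τ = M / F = 4.63 / 0.026680 = 173.5 yr.

174 yr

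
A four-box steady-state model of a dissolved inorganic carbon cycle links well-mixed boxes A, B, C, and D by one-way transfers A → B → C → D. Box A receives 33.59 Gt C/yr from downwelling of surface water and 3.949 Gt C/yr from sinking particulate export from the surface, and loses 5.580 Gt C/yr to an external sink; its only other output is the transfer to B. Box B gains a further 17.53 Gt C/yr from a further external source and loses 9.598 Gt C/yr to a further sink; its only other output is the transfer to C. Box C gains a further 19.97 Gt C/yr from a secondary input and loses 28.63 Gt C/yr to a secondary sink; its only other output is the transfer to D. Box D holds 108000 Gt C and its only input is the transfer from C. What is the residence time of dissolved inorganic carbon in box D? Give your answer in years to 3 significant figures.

3460 yr

Box A: F(A→B) = (33.59 + 3.949) − 5.580 = 31.959 Gt C/yr.
Box B: F(B→C) = (31.959 + 17.53) − 9.598 = 39.891 Gt C/yr.
Box C: F(C→D) = (39.891 + 19.97) − 28.63 = 31.231 Gt C/yr.
Box D throughput = its input = 31.231 Gt C/yr; τ = 108000 / 31.231 = 3458 yr.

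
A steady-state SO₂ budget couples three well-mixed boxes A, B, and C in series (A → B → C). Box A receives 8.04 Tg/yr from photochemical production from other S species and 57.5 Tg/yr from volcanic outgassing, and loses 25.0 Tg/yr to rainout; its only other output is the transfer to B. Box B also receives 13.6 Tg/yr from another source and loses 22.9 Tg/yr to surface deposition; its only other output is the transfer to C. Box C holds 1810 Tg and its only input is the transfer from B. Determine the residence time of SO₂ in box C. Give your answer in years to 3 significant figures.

57.9 yr

Box A: F(A→B) = (8.04 + 57.5) − 25.0 = 40.540 Tg/yr.
Box B: F(B→C) = (40.540 + 13.6) − 22.9 = 31.240 Tg/yr.
Box C throughput = its input = 31.240 Tg/yr; τ = 1810 / 31.240 = 57.94 yr.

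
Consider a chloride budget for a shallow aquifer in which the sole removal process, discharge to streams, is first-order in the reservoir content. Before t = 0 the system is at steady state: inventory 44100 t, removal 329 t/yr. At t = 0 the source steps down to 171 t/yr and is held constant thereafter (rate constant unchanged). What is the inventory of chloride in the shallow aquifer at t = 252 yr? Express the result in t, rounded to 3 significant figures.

τ = M₀/F₀ = 44100/329 = 134.0 yr; rate constant k = 1/τ.
New steady state M_∞ = F₁/k = F₁·τ = 171 × 134.0 = 22921 t.
M(t) = M_∞ + (M₀ − M_∞)·e^(−t/τ); t/τ = 252/134.0 = 1.880, so e^(−t/τ) = 0.1526.
M(t) = 22921 + 21180 × 0.1526 = 26153 t.

26200 t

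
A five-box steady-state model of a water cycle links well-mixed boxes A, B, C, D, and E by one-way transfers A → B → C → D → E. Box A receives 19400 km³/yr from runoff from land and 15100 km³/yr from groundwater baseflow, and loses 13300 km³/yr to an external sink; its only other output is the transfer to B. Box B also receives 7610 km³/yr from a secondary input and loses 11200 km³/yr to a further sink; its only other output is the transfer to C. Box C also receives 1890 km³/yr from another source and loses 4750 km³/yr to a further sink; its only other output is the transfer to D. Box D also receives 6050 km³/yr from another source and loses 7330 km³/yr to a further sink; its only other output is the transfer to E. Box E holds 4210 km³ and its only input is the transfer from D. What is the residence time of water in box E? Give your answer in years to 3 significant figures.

Box A: F(A→B) = (19400 + 15100) − 13300 = 21200 km³/yr.
Box B: F(B→C) = (21200 + 7610) − 11200 = 17610 km³/yr.
Box C: F(C→D) = (17610 + 1890) − 4750 = 14750 km³/yr.
Box D: F(D→E) = (14750 + 6050) − 7330 = 13470 km³/yr.
Box E throughput = its input = 13470 km³/yr; τ = 4210 / 13470 = 0.3125 yr.

0.313 yr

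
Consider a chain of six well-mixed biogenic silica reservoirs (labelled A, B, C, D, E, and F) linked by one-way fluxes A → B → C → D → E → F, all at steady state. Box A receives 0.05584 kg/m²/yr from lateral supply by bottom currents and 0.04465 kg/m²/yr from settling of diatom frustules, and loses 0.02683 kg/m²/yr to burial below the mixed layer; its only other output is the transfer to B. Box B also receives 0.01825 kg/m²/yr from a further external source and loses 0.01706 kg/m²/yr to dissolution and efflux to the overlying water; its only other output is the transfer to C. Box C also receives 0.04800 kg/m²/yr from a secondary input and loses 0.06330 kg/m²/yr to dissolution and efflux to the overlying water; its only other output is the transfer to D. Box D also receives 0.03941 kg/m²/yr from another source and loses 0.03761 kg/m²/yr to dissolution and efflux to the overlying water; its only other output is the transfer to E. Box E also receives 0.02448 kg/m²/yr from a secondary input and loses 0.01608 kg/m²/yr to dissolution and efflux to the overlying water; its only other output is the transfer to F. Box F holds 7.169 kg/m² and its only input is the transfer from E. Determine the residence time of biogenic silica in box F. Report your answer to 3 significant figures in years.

103 yr

Box A: F(A→B) = (0.05584 + 0.04465) − 0.02683 = 0.073660 kg/m²/yr.
Box B: F(B→C) = (0.073660 + 0.01825) − 0.01706 = 0.074850 kg/m²/yr.
Box C: F(C→D) = (0.074850 + 0.04800) − 0.06330 = 0.059550 kg/m²/yr.
Box D: F(D→E) = (0.059550 + 0.03941) − 0.03761 = 0.061350 kg/m²/yr.
Box E: F(E→F) = (0.061350 + 0.02448) − 0.01608 = 0.069750 kg/m²/yr.
Box F throughput = its input = 0.069750 kg/m²/yr; τ = 7.169 / 0.069750 = 102.8 yr.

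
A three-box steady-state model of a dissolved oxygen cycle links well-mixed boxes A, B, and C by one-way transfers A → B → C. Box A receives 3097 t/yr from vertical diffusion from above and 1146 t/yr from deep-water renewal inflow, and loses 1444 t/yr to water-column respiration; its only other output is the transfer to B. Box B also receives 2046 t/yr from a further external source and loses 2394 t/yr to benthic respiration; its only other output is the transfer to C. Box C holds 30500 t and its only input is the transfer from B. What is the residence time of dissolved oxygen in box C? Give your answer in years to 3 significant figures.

Box A: F(A→B) = (3097 + 1146) − 1444 = 2799.0 t/yr.
Box B: F(B→C) = (2799.0 + 2046) − 2394 = 2451.0 t/yr.
Box C throughput = its input = 2451.0 t/yr; τ = 30500 / 2451.0 = 12.44 yr.

12.4 yr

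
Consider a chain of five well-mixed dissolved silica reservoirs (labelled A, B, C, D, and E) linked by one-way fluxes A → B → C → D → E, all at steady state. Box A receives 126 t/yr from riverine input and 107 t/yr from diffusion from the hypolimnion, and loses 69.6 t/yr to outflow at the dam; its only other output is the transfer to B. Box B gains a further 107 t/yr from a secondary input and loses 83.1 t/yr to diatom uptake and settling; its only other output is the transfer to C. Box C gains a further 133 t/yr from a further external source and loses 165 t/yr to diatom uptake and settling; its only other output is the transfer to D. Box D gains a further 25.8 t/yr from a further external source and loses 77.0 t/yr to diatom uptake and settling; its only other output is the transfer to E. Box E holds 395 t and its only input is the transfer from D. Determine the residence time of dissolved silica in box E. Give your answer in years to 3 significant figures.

3.79 yr

Box A: F(A→B) = (126 + 107) − 69.6 = 163.40 t/yr.
Box B: F(B→C) = (163.40 + 107) − 83.1 = 187.30 t/yr.
Box C: F(C→D) = (187.30 + 133) − 165 = 155.30 t/yr.
Box D: F(D→E) = (155.30 + 25.8) − 77.0 = 104.10 t/yr.
Box E throughput = its input = 104.10 t/yr; τ = 395 / 104.10 = 3.794 yr.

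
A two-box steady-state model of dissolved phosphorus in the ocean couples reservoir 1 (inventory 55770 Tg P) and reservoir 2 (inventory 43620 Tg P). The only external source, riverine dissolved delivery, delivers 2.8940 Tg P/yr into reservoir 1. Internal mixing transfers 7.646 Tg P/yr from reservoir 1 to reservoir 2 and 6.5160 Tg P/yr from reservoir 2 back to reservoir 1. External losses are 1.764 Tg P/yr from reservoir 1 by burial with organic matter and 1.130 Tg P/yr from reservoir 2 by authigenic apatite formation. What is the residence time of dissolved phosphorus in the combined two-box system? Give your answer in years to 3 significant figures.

34300 yr

Residence time in the combined system uses the total inventory and the total *external* removal — internal exchanges between the two boxes cancel.
M_total = 55770 + 43620 = 99390 Tg P.
ΣF_external_out = 1.764 + 1.130 = 2.8940 Tg P/yr.
τ = M_total / ΣF_ext = 99390 / 2.8940 = 34340 yr.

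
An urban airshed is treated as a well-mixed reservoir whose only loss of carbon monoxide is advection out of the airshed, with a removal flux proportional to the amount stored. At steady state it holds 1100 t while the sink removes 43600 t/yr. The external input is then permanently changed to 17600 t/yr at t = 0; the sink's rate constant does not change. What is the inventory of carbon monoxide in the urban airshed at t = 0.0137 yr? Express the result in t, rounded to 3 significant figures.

825 t

τ = M₀/F₀ = 1100/43600 = 0.02523 yr; rate constant k = 1/τ.
New steady state M_∞ = F₁/k = F₁·τ = 17600 × 0.02523 = 444.04 t.
M(t) = M_∞ + (M₀ − M_∞)·e^(−t/τ); t/τ = 0.0137/0.02523 = 0.5430, so e^(−t/τ) = 0.5810.
M(t) = 444.04 + 656.0 × 0.5810 = 825.15 t.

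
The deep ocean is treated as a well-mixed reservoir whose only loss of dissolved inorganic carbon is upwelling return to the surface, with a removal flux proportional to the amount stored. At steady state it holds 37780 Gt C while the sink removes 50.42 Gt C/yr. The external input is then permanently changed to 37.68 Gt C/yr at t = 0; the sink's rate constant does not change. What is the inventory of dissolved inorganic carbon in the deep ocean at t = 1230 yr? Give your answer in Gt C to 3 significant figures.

The sink rate constant is k = F₀/M₀ = 50.42/37780 = 0.001335 yr⁻¹.
Solving dM/dt = F₁ − kM with M(0) = M₀ gives M(t) = F₁/k + (M₀ − F₁/k)·e^(−kt).
F₁/k = 37.68/0.001335 = 28234 Gt C; kt = 0.001335 × 1230 = 1.642, e^(−kt) = 0.1937.
M(1230) = 28234 + (37780 − 28234) × 0.1937 = 28234 + 1849 = 30083 Gt C.

30100 Gt C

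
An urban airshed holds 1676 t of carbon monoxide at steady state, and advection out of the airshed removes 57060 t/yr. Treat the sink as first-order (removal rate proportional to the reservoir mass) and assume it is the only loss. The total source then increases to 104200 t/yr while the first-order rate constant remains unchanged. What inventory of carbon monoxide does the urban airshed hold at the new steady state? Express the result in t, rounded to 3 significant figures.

Rate constant k = F/M = 57060 / 1676 = 34.05 yr⁻¹.
At the new steady state, source = k·M_new ⇒ M_new = 104200 / 34.05 = 3061 t.
(Equivalently M_new = M × F_new/F_old = 1676 × 104200/57060.)

3060 t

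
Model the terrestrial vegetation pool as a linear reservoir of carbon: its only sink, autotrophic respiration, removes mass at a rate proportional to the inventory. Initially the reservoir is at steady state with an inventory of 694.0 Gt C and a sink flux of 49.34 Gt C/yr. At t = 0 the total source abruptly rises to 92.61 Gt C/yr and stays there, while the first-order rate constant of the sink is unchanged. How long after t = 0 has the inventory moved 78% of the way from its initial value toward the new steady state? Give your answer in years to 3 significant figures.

τ = M₀/F₀ = 694.0/49.34 = 14.07 yr.
The remaining gap fraction is e^(−t/τ); 78% covered ⇒ e^(−t/τ) = 0.220.
t = −τ ln(0.220) = 14.07 × 1.514 = 21.30 yr.

21.3 yr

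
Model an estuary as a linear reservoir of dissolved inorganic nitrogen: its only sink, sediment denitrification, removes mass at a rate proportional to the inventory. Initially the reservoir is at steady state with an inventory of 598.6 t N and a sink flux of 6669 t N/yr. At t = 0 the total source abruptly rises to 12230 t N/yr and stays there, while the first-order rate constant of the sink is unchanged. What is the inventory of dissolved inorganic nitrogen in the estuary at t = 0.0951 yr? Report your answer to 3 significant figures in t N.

925 t N

τ = M₀/F₀ = 598.6/6669 = 0.08976 yr; rate constant k = 1/τ.
New steady state M_∞ = F₁/k = F₁·τ = 12230 × 0.08976 = 1097.7 t N.
M(t) = M_∞ + (M₀ − M_∞)·e^(−t/τ); t/τ = 0.0951/0.08976 = 1.060, so e^(−t/τ) = 0.3466.
M(t) = 1097.7 − 499.1 × 0.3466 = 924.73 t N.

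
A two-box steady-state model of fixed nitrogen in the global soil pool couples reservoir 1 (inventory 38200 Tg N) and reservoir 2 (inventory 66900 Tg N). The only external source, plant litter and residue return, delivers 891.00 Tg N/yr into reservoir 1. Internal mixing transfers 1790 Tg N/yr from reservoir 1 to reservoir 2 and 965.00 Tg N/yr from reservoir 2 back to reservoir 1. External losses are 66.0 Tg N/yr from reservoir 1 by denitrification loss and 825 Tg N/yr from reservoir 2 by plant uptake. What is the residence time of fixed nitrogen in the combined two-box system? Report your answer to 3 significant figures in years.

Treat the two boxes together as one reservoir: the mixing fluxes between them are internal recycling, so τ = ΣM / Σ(external losses).
M_total = 38200 + 66900 = 105100 Tg N.
ΣF_external_out = 66.0 + 825 = 891.00 Tg N/yr.
τ = M_total / ΣF_ext = 105100 / 891.00 = 118.0 yr.

118 yr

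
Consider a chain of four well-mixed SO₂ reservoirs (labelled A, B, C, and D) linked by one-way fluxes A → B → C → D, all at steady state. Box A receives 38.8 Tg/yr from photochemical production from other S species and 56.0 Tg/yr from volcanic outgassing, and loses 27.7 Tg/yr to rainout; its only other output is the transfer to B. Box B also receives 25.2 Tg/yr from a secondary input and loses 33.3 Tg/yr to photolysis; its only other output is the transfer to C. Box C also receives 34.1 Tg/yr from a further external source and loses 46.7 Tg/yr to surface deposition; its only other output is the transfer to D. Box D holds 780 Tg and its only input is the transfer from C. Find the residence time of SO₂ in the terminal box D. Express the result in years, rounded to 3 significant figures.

Box A: F(A→B) = (38.8 + 56.0) − 27.7 = 67.100 Tg/yr.
Box B: F(B→C) = (67.100 + 25.2) − 33.3 = 59.000 Tg/yr.
Box C: F(C→D) = (59.000 + 34.1) − 46.7 = 46.400 Tg/yr.
Box D throughput = its input = 46.400 Tg/yr; τ = 780 / 46.400 = 16.81 yr.

16.8 yr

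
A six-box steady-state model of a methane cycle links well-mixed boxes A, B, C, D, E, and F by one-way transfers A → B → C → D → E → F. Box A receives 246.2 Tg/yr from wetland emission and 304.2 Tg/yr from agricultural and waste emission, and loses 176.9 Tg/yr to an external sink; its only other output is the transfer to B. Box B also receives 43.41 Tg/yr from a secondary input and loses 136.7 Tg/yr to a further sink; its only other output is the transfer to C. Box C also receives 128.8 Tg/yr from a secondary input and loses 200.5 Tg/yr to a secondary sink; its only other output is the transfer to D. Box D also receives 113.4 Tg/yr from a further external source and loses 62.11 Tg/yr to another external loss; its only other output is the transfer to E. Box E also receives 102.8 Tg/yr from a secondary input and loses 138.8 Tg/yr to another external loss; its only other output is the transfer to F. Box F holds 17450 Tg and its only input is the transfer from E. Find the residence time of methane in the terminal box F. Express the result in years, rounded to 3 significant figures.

Box A: F(A→B) = (246.2 + 304.2) − 176.9 = 373.50 Tg/yr.
Box B: F(B→C) = (373.50 + 43.41) − 136.7 = 280.21 Tg/yr.
Box C: F(C→D) = (280.21 + 128.8) − 200.5 = 208.51 Tg/yr.
Box D: F(D→E) = (208.51 + 113.4) − 62.11 = 259.80 Tg/yr.
Box E: F(E→F) = (259.80 + 102.8) − 138.8 = 223.80 Tg/yr.
Box F throughput = its input = 223.80 Tg/yr; τ = 17450 / 223.80 = 77.97 yr.

78.0 yr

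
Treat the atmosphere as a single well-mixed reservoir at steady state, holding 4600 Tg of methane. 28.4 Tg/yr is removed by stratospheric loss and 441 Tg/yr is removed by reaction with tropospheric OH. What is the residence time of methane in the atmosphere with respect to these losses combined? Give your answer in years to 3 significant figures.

9.80 yr

Total removal = 28.40 + 441.0 = 469.40 Tg/yr.
τ = M / ΣF_out = 4600 / 469.40 = 9.800 yr.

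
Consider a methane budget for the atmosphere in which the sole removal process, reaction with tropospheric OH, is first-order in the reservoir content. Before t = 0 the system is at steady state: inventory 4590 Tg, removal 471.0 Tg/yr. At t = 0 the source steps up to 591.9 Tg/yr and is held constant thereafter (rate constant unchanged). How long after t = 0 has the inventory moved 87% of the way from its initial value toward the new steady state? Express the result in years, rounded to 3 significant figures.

τ = M₀/F₀ = 4590/471.0 = 9.745 yr.
The remaining gap fraction is e^(−t/τ); 87% covered ⇒ e^(−t/τ) = 0.130.
t = −τ ln(0.130) = 9.745 × 2.040 = 19.88 yr.

19.9 yr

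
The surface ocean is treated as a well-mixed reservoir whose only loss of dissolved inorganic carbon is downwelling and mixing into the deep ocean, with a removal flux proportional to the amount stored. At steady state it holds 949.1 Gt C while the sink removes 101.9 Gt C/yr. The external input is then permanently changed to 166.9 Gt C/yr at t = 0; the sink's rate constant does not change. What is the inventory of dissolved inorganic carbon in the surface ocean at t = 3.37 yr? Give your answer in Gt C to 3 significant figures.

1130 Gt C

τ = M₀/F₀ = 949.1/101.9 = 9.314 yr; rate constant k = 1/τ.
New steady state M_∞ = F₁/k = F₁·τ = 166.9 × 9.314 = 1554.5 Gt C.
M(t) = M_∞ + (M₀ − M_∞)·e^(−t/τ); t/τ = 3.37/9.314 = 0.3618, so e^(−t/τ) = 0.6964.
M(t) = 1554.5 − 605.4 × 0.6964 = 1132.9 Gt C.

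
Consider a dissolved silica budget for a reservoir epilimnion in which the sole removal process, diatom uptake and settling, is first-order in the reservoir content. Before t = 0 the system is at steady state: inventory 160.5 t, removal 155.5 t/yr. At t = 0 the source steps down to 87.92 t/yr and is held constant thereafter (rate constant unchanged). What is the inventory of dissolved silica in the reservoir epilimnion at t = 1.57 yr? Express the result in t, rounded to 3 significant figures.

106 t

The sink rate constant is k = F₀/M₀ = 155.5/160.5 = 0.9688 yr⁻¹.
Solving dM/dt = F₁ − kM with M(0) = M₀ gives M(t) = F₁/k + (M₀ − F₁/k)·e^(−kt).
F₁/k = 87.92/0.9688 = 90.747 t; kt = 0.9688 × 1.57 = 1.521, e^(−kt) = 0.2185.
M(1.57) = 90.747 + (160.5 − 90.747) × 0.2185 = 90.747 + 15.24 = 105.99 t.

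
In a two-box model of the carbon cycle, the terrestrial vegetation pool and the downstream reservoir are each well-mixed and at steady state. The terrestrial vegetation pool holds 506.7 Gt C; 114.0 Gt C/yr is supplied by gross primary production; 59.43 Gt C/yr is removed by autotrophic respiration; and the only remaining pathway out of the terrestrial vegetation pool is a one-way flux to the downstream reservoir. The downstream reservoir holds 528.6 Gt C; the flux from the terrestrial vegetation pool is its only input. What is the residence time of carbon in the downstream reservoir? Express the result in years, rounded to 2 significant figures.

9.7 yr

Balance the terrestrial vegetation pool: ΣF_in = 114.00 Gt C/yr.
Flux to the downstream reservoir = ΣF_in − (59.43) = 54.570 Gt C/yr.
At steady state the output of the downstream reservoir equals its input, 54.570 Gt C/yr.
τ = M / F = 528.6 / 54.570 = 9.687 yr.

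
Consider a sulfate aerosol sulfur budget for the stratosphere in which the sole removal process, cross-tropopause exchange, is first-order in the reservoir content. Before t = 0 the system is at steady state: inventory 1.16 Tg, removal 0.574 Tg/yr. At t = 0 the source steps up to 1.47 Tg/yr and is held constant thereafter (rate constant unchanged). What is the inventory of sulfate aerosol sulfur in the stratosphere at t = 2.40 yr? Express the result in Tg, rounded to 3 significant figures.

The sink rate constant is k = F₀/M₀ = 0.574/1.16 = 0.4948 yr⁻¹.
Solving dM/dt = F₁ − kM with M(0) = M₀ gives M(t) = F₁/k + (M₀ − F₁/k)·e^(−kt).
F₁/k = 1.47/0.4948 = 2.9707 Tg; kt = 0.4948 × 2.40 = 1.188, e^(−kt) = 0.3050.
M(2.40) = 2.9707 + (1.16 − 2.9707) × 0.3050 = 2.9707 − 0.5522 = 2.4185 Tg.

2.42 Tg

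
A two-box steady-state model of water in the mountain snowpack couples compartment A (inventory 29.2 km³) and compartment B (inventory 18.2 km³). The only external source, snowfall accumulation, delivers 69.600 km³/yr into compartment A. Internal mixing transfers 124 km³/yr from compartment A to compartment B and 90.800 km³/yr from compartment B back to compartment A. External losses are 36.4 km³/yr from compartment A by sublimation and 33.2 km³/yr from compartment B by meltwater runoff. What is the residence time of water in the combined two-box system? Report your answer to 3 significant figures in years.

For the system as a whole, the A↔B exchange is internal and contributes nothing to the throughput; only the external sinks remove mass.
M_total = 29.2 + 18.2 = 47.400 km³.
ΣF_external_out = 36.4 + 33.2 = 69.600 km³/yr.
τ = M_total / ΣF_ext = 47.400 / 69.600 = 0.6810 yr.

0.681 yr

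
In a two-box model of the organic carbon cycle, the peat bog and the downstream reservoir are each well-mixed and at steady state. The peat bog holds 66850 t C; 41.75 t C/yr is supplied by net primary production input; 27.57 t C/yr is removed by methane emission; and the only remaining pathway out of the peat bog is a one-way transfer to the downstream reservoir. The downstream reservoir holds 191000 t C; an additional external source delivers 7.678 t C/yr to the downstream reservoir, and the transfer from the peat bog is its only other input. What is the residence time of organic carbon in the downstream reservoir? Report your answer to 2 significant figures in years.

8700 yr

Balance the peat bog: ΣF_in = 41.750 t C/yr.
Transfer to the downstream reservoir = ΣF_in − (27.57) = 14.180 t C/yr.
Total input to the downstream reservoir = 14.180 + 7.678 = 21.858 t C/yr; at steady state this equals its total output.
τ = M / F = 191000 / 21.858 = 8738 yr.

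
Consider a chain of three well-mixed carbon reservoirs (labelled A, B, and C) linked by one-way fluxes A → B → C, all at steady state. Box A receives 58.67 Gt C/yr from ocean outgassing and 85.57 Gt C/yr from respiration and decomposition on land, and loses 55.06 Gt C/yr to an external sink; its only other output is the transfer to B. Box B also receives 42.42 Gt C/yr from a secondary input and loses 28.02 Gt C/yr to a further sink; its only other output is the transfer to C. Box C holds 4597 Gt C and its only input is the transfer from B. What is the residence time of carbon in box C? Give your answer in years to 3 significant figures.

44.4 yr

Box A: F(A→B) = (58.67 + 85.57) − 55.06 = 89.180 Gt C/yr.
Box B: F(B→C) = (89.180 + 42.42) − 28.02 = 103.58 Gt C/yr.
Box C throughput = its input = 103.58 Gt C/yr; τ = 4597 / 103.58 = 44.38 yr.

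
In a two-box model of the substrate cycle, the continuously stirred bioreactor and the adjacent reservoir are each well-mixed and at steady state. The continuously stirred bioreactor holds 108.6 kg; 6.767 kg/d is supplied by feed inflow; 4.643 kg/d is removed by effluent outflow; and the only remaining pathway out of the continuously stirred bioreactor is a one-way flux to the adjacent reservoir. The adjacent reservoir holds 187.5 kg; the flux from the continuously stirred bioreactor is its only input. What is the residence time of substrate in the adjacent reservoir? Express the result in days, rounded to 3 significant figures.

Balance the continuously stirred bioreactor: ΣF_in = 6.7670 kg/d.
Flux to the adjacent reservoir = ΣF_in − (4.643) = 2.1240 kg/d.
At steady state the output of the adjacent reservoir equals its input, 2.1240 kg/d.
τ = M / F = 187.5 / 2.1240 = 88.28 d.

88.3 d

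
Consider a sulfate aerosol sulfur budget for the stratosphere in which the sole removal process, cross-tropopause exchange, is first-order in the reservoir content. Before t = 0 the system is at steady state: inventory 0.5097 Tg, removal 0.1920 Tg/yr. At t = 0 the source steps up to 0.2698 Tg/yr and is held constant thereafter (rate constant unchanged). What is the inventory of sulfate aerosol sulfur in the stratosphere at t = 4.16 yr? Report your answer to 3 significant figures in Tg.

0.673 Tg

Residence time τ = M₀/F₀ = 2.655 yr. The eventual steady state is M_∞ = M₀·(F₁/F₀) = 0.5097 × 0.2698/0.1920 = 0.71623 Tg.
The anomaly ΔM(t) = M(t) − M_∞ decays as ΔM₀·e^(−t/τ) with ΔM₀ = 0.5097 − 0.71623 = −0.2065 Tg.
At t = 4.16 yr, e^(−t/τ) = e^(−1.567) = 0.2087, so ΔM = −0.04310 Tg and M = 0.71623 − 0.04310 = 0.67314 Tg.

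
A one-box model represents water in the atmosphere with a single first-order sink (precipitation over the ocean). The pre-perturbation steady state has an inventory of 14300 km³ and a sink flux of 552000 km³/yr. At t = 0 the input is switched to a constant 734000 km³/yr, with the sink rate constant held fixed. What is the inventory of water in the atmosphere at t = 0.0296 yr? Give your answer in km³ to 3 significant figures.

Residence time τ = M₀/F₀ = 0.02591 yr. The eventual steady state is M_∞ = M₀·(F₁/F₀) = 14300 × 734000/552000 = 19015 km³.
The anomaly ΔM(t) = M(t) − M_∞ decays as ΔM₀·e^(−t/τ) with ΔM₀ = 14300 − 19015 = −4715 km³.
At t = 0.0296 yr, e^(−t/τ) = e^(−1.143) = 0.3190, so ΔM = −1504 km³ and M = 19015 − 1504 = 17511 km³.

17500 km³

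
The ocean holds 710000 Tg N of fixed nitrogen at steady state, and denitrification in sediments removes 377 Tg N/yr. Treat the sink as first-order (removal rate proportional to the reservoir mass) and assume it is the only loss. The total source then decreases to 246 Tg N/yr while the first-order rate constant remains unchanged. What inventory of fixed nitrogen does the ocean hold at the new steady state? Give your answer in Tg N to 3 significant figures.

463000 Tg N

Rate constant k = F/M = 377 / 710000 = 0.0005310 yr⁻¹.
At the new steady state, source = k·M_new ⇒ M_new = 246 / 0.0005310 = 463300 Tg N.
(Equivalently M_new = M × F_new/F_old = 710000 × 246/377.)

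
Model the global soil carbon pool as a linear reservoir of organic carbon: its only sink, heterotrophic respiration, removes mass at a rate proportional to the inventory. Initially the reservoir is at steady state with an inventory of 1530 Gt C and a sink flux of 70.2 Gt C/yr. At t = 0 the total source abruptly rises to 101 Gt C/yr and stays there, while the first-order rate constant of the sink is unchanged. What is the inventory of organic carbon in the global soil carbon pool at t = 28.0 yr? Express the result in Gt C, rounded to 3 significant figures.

τ = M₀/F₀ = 1530/70.2 = 21.79 yr; rate constant k = 1/τ.
New steady state M_∞ = F₁/k = F₁·τ = 101 × 21.79 = 2201.3 Gt C.
M(t) = M_∞ + (M₀ − M_∞)·e^(−t/τ); t/τ = 28.0/21.79 = 1.285, so e^(−t/τ) = 0.2767.
M(t) = 2201.3 − 671.3 × 0.2767 = 2015.5 Gt C.

2020 Gt C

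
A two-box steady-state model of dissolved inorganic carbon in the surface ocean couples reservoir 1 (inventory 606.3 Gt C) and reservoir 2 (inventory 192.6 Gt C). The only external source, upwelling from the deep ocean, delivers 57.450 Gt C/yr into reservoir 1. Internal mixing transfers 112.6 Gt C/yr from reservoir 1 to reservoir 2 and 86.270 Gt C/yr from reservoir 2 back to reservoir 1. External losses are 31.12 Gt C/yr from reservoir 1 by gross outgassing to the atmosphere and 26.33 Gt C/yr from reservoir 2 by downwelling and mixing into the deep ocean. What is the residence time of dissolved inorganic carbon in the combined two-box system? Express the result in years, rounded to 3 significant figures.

13.9 yr

For the system as a whole, the A↔B exchange is internal and contributes nothing to the throughput; only the external sinks remove mass.
M_total = 606.3 + 192.6 = 798.90 Gt C.
ΣF_external_out = 31.12 + 26.33 = 57.450 Gt C/yr.
τ = M_total / ΣF_ext = 798.90 / 57.450 = 13.91 yr.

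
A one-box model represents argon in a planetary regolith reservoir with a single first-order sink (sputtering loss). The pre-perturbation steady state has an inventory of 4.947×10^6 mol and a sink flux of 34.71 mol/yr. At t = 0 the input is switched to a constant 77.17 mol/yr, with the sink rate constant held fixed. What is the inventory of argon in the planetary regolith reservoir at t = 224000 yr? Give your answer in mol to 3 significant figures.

9.74×10^6 mol

τ = M₀/F₀ = 4.947×10^6/34.71 = 142500 yr; rate constant k = 1/τ.
New steady state M_∞ = F₁/k = F₁·τ = 77.17 × 142500 = 1.0999×10^7 mol.
M(t) = M_∞ + (M₀ − M_∞)·e^(−t/τ); t/τ = 224000/142500 = 1.572, so e^(−t/τ) = 0.2077.
M(t) = 1.0999×10^7 − 6.052×10^6 × 0.2077 = 9.7417×10^6 mol.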